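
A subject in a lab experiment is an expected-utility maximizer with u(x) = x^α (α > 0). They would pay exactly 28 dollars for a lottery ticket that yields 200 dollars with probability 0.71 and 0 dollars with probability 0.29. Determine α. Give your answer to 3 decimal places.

The lottery's expected utility is 0.71·u(200) + 0.29·u(0) = 0.71·200^α (since u(0) = 0 for α > 0).
Setting u(28) equal to that: 28^α = 0.71·200^α ⇒ (28/200)^α = 0.71.
Taking logs: α·ln(28/200) = ln(0.71), so α = -0.342490 / -1.966113 ≈ 0.174.

α ≈ 0.174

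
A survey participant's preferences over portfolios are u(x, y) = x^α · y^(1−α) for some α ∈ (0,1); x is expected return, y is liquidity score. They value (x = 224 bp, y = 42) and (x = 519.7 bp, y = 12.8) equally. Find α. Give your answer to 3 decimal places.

α ≈ 0.585

Set the two utilities equal: 224^α·42^(1−α) = 519.7^α·12.8^(1−α).
(224/519.7)^α = (12.8/42)^(1−α); take logs: α·ln(224/519.7) = (1−α)·ln(12.8/42), i.e. α·-0.841606 = (1−α)·-1.188224.
Thus α·(-2.029830) = -1.188224, so α = -1.188224/-2.029830 ≈ 0.585.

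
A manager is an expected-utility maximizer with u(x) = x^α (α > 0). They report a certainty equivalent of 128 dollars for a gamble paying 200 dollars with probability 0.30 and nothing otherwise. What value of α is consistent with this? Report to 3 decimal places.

EU(lottery) = 0.30·200^α + 0.70·0 = 0.30·200^α.
Indifference: 128^α = 0.30·200^α, so (128/200)^α = 0.30.
Take logs: α = ln 0.30 / ln(128/200) ≈ 2.69775.

α ≈ 2.698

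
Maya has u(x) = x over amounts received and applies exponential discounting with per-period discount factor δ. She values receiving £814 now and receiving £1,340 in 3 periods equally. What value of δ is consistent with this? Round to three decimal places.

The payoff in 3 periods is discounted by δ^3, so u(814) = δ^3·u(1340) and δ^3 = u(814)/u(1340).
With u(x) = x: δ^3 = 814/1340 = 0.60746.
Taking the cube root: δ = 0.60746^(1/3) ≈ 0.847.

δ ≈ 0.847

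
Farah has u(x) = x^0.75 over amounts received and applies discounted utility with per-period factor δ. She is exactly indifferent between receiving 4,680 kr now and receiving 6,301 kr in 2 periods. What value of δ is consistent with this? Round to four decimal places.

δ ≈ 0.8945

The payoff in 2 periods is discounted by δ^2, so u(4680) = δ^2·u(6301) and δ^2 = u(4680)/u(6301).
With u(x) = x^0.75: δ^2 = 4680^0.75/6301^0.75 = (4680/6301)^0.75 = 0.80007.
Hence δ = (0.80007)^(1/2) = 0.894466.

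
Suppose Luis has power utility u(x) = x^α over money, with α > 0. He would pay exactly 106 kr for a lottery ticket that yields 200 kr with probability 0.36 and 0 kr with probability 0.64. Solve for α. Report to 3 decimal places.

α ≈ 1.609

Since u(0) = 0, the lottery's EU is 0.36·200^α.
Indifference: 106^α = 0.36·200^α, so (106/200)^α = 0.36.
Take logs: α = ln 0.36 / ln(106/200) ≈ 1.60921.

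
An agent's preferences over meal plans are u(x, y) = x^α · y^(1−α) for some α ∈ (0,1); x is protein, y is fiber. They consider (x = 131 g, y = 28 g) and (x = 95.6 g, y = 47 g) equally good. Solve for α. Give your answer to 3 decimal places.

α ≈ 0.622

Set the two utilities equal: 131^α·28^(1−α) = 95.6^α·47^(1−α).
Taking logs: α·ln 131 + (1−α)·ln 28 = α·ln 95.6 + (1−α)·ln 47, i.e. α·0.315025 = (1−α)·0.517943.
Thus α·(0.832968) = 0.517943, so α = 0.517943/0.832968 ≈ 0.622.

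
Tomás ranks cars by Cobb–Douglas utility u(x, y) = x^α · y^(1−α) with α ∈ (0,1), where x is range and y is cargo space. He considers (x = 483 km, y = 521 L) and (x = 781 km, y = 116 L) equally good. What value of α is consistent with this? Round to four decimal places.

Indifference: 483^α · 521^(1−α) = 781^α · 116^(1−α).
Rearrange to (483/781)^α = (116/521)^(1−α) and take logs: α·-0.4805585 = (1−α)·-1.5021599.
So α/(1−α) = (-1.5021599)/(-0.4805585) = 3.1258627, and α = 3.1258627/4.1258627 ≈ 0.7576.

α ≈ 0.7576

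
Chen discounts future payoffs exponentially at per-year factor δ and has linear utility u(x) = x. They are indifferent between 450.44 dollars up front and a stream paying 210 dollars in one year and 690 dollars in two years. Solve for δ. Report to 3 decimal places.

Present value of the stream is 210·δ + 690·δ². Indifference gives 210δ + 690δ² = 450.44.
Rearranged: 690δ² + 210δ − 450.44 = 0.
The positive root is δ = [−210 + √(210² + 4·690·450.44)] / (2·690) = (−210 + 1134.599)/1380 ≈ 0.670.

δ ≈ 0.670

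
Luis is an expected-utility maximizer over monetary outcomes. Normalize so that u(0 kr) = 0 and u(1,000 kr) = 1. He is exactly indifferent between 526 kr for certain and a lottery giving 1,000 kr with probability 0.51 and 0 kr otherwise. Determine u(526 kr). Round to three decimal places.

The indifference gives u(526 kr) = 0.51·u(1,000 kr) + 0.49·u(0 kr) = 0.51·1 + 0.49·0 = 0.51.

0.510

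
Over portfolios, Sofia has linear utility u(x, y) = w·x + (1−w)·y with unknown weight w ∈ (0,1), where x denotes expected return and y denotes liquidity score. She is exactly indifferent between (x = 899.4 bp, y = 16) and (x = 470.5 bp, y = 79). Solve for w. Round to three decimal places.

w = 0.128

Indifference: w·899.4 + (1−w)·16 = w·470.5 + (1−w)·79.
w·(899.4−470.5) = (1−w)·(79−16), i.e. w·428.9 = (1−w)·63.
So w/(1−w) = 63/428.9 = 0.1469, giving w = 63/(428.9+63) = 0.128.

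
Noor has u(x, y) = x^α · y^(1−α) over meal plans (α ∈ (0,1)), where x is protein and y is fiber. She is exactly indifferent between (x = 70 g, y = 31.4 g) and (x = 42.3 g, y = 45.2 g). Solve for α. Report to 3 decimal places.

α ≈ 0.420

Set the two utilities equal: 70^α·31.4^(1−α) = 42.3^α·45.2^(1−α).
(70/42.3)^α = (45.2/31.4)^(1−α); take logs: α·ln(70/42.3) = (1−α)·ln(45.2/31.4), i.e. α·0.503708 = (1−α)·0.364289.
Thus α·(0.867997) = 0.364289, so α = 0.364289/0.867997 ≈ 0.420.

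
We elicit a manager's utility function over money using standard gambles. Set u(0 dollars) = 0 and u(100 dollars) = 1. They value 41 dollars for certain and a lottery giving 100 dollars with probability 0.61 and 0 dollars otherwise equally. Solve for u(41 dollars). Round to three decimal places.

0.610

u(41 dollars) equals the lottery's expected utility: 0.61·1 + 0.39·0 = 0.61.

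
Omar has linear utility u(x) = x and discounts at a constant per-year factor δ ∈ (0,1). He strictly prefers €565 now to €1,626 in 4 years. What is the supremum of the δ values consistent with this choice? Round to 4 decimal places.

δ < 0.7678

Under u(x) = x this choice says 565 > δ^4·1626.
So δ^4 < 565/1626 = 0.34748; taking the 4th root of both positive sides preserves the inequality.
δ < (565/1626)^(1/4) ≈ 0.7678.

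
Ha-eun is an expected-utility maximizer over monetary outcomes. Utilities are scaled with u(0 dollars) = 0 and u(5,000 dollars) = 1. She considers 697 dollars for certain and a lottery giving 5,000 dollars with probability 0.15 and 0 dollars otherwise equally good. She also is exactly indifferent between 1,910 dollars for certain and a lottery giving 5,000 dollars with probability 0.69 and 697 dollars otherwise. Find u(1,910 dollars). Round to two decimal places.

The first gamble pins u(697 dollars): it must equal 0.15·1 + 0.85·0 = 0.15.
Then u(1,910 dollars) = 0.69·u(5,000 dollars) + 0.31·u(697 dollars) = 0.69·1.00 + 0.31·0.15 = 0.7365.

0.74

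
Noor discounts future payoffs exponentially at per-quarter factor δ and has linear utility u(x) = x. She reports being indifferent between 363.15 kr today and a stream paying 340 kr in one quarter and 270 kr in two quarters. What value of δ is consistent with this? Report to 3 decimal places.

δ ≈ 0.690

Equating present values: 363.15 = 340δ + 270δ².
That is, 270δ² + 340δ − 363.15 = 0, a quadratic in δ.
By the quadratic formula (taking the positive root), δ = (−340 + √507802.00) / 540 ≈ 0.690.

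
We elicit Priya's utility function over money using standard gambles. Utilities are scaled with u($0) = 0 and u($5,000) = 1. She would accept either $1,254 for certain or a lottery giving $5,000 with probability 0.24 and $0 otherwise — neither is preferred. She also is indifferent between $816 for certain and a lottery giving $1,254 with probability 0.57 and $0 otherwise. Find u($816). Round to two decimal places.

0.14

From the first indifference, u($1,254) = 0.24·u($5,000) + 0.76·u($0) = 0.24·1 + 0.76·0 = 0.24.
Then u($816) = 0.57·u($1,254) + 0.43·u($0) = 0.57·0.24 + 0.43·0.00 = 0.1368.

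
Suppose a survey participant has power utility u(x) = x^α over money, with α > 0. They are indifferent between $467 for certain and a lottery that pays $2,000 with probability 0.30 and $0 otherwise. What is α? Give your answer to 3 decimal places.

α ≈ 0.828

EU(lottery) = 0.30·2000^α + 0.70·0 = 0.30·2000^α.
Setting u(467) equal to that: 467^α = 0.30·2000^α ⇒ (467/2000)^α = 0.30.
Taking logs: α·ln(467/2000) = ln(0.30), so α = -1.203973 / -1.454573 ≈ 0.828.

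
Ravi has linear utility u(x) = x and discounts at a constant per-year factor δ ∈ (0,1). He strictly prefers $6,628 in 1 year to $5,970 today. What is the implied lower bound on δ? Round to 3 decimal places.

Under u(x) = x this choice says 5970 < δ·6628.
Dividing through by 6628 gives δ > 0.90072.

δ > 0.901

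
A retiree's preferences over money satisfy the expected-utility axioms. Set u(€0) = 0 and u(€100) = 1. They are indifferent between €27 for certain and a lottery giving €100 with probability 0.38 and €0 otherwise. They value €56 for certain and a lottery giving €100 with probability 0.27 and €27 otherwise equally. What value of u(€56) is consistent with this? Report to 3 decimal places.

0.547

From the first indifference, u(€27) = 0.38·u(€100) + 0.62·u(€0) = 0.38·1 + 0.62·0 = 0.38.
The second indifference gives u(€56) = 0.27·u(€100) + 0.73·u(€27) = 0.27·1.00 + 0.73·0.38 = 0.5474.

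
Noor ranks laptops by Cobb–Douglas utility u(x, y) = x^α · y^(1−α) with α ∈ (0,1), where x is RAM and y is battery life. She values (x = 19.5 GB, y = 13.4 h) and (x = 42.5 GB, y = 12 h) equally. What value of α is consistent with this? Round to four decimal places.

α ≈ 0.1241

Indifference: 19.5^α · 13.4^(1−α) = 42.5^α · 12^(1−α).
Taking logs: α·ln 19.5 + (1−α)·ln 13.4 = α·ln 42.5 + (1−α)·ln 12, i.e. α·-0.7790896 = (1−α)·-0.1103481.
With A = -0.7790896 and B = -0.1103481: α·A = (1−α)·B, so α = B/(A+B) = -0.1103481/-0.8894377 ≈ 0.1241.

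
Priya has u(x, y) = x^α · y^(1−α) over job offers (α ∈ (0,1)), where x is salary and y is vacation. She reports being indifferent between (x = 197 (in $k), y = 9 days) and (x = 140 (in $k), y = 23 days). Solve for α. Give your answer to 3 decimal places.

Set the two utilities equal: 197^α·9^(1−α) = 140^α·23^(1−α).
Taking logs: α·ln 197 + (1−α)·ln 9 = α·ln 140 + (1−α)·ln 23, i.e. α·0.341561 = (1−α)·0.938270.
So α/(1−α) = (0.938270)/(0.341561) = 2.747006, and α = 2.747006/3.747006 ≈ 0.733.

α ≈ 0.733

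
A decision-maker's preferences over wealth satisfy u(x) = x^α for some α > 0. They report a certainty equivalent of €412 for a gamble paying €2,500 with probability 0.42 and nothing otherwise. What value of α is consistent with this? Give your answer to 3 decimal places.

α ≈ 0.481

Since u(0) = 0, the lottery's EU is 0.42·2500^α.
Setting u(412) equal to that: 412^α = 0.42·2500^α ⇒ (412/2500)^α = 0.42.
Taking logs: α·ln(412/2500) = ln(0.42), so α = -0.867501 / -1.803023 ≈ 0.481.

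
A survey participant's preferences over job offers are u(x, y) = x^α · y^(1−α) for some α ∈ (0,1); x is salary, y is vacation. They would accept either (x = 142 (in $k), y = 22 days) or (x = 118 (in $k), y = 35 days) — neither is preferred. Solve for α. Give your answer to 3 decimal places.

α ≈ 0.715

Indifference: 142^α · 22^(1−α) = 118^α · 35^(1−α).
(142/118)^α = (35/22)^(1−α); take logs: α·ln(142/118) = (1−α)·ln(35/22), i.e. α·0.185142 = (1−α)·0.464306.
So α/(1−α) = (0.464306)/(0.185142) = 2.507837, and α = 2.507837/3.507837 ≈ 0.715.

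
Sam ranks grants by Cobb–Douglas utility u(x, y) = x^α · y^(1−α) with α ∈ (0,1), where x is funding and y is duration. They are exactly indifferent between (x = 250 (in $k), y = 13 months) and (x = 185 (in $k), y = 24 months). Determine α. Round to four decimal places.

α ≈ 0.6706

The Cobb–Douglas utilities coincide, so 250^α·13^(1−α) = 185^α·24^(1−α).
Rearrange to (250/185)^α = (24/13)^(1−α) and take logs: α·0.3011051 = (1−α)·0.6131045.
So α/(1−α) = (0.6131045)/(0.3011051) = 2.0361811, and α = 2.0361811/3.0361811 ≈ 0.6706.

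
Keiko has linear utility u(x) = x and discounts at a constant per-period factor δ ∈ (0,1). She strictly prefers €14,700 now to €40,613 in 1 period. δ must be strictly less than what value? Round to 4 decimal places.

Under u(x) = x this choice says 14700 > δ·40613.
So δ < 14700/40613 = 0.36195.

δ < 0.3620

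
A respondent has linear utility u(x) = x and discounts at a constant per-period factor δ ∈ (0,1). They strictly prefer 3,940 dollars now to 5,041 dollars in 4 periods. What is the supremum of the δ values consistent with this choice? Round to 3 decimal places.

δ < 0.940

The preference means 3940 > δ^4·5041.
Dividing by 5041: δ^4 < 0.78159. Both sides are positive, so the 4th root keeps the direction.
δ < 0.78159^(1/4) = 0.940.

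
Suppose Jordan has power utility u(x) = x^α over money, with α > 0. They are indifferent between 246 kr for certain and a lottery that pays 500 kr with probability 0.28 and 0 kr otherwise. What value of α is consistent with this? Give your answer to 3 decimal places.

α ≈ 1.795

The lottery's expected utility is 0.28·u(500) + 0.72·u(0) = 0.28·500^α (since u(0) = 0 for α > 0).
Setting u(246) equal to that: 246^α = 0.28·500^α ⇒ (246/500)^α = 0.28.
Taking logs: α·ln(246/500) = ln(0.28), so α = -1.272966 / -0.709277 ≈ 1.795.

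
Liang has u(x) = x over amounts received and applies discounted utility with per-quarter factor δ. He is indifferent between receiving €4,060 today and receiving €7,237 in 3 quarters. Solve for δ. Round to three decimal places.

Indifference means u(4060) = δ^3 · u(7237), so δ^3 = u(4060)/u(7237).
With u(x) = x: δ^3 = 4060/7237 = 0.56101.
So δ = 0.56101^(1/3) ≈ 0.825.

δ ≈ 0.825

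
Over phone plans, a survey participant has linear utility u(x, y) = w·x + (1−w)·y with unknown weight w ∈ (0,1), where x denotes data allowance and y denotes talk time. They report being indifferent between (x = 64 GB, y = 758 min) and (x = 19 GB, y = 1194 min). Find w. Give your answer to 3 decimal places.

w = 0.906

Equating utilities: w·64 + (1−w)·758 = w·19 + (1−w)·1194.
w·(64−19) = (1−w)·(1194−758), i.e. w·45 = (1−w)·436.
Hence w = 436/(45+436) = 436/481 = 0.906.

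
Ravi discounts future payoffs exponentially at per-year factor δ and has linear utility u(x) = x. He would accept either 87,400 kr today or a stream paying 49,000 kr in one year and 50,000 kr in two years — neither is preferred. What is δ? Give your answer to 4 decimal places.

Equating present values: 87400 = 49000δ + 50000δ².
So 50000δ² + 49000δ − 87400 = 0.
The positive root is δ = [−49000 + √(49000² + 4·50000·87400)] / (2·50000) = (−49000 + 141000.000)/100000 ≈ 0.9200.

δ ≈ 0.9200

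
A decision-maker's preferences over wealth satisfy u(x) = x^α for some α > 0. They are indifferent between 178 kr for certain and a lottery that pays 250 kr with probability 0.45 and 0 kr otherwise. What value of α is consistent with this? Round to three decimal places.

EU(lottery) = 0.45·250^α + 0.55·0 = 0.45·250^α.
Indifference: 178^α = 0.45·250^α, so (178/250)^α = 0.45.
Take logs: α = ln 0.45 / ln(178/250) ≈ 2.35078.

α ≈ 2.351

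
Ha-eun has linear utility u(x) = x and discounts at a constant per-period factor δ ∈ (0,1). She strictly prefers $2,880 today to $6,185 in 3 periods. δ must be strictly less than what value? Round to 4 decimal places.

δ < 0.7751

The preference means 2880 > δ^3·6185.
So δ^3 < 2880/6185 = 0.46564; taking the cube root of both positive sides preserves the inequality.
δ < (2880/6185)^(1/3) ≈ 0.7751.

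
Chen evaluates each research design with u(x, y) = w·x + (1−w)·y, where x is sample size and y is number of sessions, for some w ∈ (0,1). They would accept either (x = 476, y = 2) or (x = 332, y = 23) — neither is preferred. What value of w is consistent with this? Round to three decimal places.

Equating utilities: w·476 + (1−w)·2 = w·332 + (1−w)·23.
w·(476−332) = (1−w)·(23−2), i.e. w·144 = (1−w)·21.
So w/(1−w) = 21/144 = 0.1458, giving w = 21/(144+21) = 0.127.

w = 0.127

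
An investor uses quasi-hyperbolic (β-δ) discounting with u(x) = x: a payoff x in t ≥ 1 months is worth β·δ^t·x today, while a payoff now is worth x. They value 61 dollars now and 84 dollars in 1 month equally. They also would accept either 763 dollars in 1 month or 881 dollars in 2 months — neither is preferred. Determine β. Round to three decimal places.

The second indifference involves only future payoffs, so β cancels: β·δ^1·763 = β·δ^2·881, giving δ = 763/881 = 0.86606.
Now use the now-vs-future pair: 61 = β·δ·84 gives β = 61/(0.86606·84) ≈ 0.838.

β ≈ 0.838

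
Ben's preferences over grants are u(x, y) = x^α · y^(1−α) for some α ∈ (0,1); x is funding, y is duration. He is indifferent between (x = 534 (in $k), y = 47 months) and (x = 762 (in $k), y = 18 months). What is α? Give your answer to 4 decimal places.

Set the two utilities equal: 534^α·47^(1−α) = 762^α·18^(1−α).
Taking logs: α·ln 534 + (1−α)·ln 47 = α·ln 762 + (1−α)·ln 18, i.e. α·-0.3555507 = (1−α)·-0.9597758.
So α/(1−α) = (-0.9597758)/(-0.3555507) = 2.6994063, and α = 2.6994063/3.6994063 ≈ 0.7297.

α ≈ 0.7297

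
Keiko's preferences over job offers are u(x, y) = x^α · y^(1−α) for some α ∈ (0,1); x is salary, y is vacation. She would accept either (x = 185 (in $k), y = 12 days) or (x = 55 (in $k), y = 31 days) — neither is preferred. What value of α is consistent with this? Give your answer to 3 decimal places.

α ≈ 0.439

Set the two utilities equal: 185^α·12^(1−α) = 55^α·31^(1−α).
Taking logs: α·ln 185 + (1−α)·ln 12 = α·ln 55 + (1−α)·ln 31, i.e. α·1.213023 = (1−α)·0.949081.
Thus α·(2.162104) = 0.949081, so α = 0.949081/2.162104 ≈ 0.439.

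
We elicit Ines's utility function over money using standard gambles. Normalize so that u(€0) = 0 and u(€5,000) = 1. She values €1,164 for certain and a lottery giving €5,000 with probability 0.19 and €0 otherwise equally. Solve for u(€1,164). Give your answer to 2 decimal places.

0.19

By the standard-gamble method, u(€1,164) is just the indifference probability on the best outcome: 0.19.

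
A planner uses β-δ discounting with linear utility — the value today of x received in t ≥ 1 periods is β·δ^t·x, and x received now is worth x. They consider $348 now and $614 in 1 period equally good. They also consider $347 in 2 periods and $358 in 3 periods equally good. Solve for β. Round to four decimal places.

Both payoffs in the second observation are in the future, so β drops out: δ^2·347 = δ^3·358 ⇒ δ = 347/358 = 0.96927.
The first indifference: 348 = β·δ·614, so β = 348/(δ·614) = 348/(0.96927·614) ≈ 0.5847.

β ≈ 0.5847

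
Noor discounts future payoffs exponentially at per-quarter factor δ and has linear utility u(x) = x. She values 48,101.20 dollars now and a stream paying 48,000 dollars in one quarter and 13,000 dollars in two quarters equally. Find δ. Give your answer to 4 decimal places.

The stream is worth 48000δ + 13000δ² today, so 48000δ + 13000δ² = 48101.20.
Rearranged: 13000δ² + 48000δ − 48101.20 = 0.
By the quadratic formula (taking the positive root), δ = (−48000 + √4805262400.00) / 26000 ≈ 0.8200.

δ ≈ 0.8200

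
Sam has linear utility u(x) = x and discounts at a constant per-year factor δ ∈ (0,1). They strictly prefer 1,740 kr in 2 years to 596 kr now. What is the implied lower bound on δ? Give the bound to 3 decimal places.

δ > 0.585

Comparing present values: 596 < δ^2·1740.
So δ^2 > 596/1740 = 0.34253; taking the square root of both positive sides preserves the inequality.
δ > 0.34253^(1/2) = 0.585.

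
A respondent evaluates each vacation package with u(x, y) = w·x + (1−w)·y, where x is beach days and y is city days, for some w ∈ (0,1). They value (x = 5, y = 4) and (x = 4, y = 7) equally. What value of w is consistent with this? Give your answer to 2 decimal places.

w = 0.75

Indifference: w·5 + (1−w)·4 = w·4 + (1−w)·7.
Rearranging, 1·w − 3·(1−w) = 0.
So w/(1−w) = 3/1 = 3.0000, giving w = 3/(1+3) = 0.75.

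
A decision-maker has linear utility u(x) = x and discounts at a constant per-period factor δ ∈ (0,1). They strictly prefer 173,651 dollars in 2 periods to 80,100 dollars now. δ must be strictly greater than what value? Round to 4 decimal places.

δ > 0.6792

The preference means 80100 < δ^2·173651.
So δ^2 > 80100/173651 = 0.46127; taking the square root of both positive sides preserves the inequality.
δ > 0.46127^(1/2) = 0.6792.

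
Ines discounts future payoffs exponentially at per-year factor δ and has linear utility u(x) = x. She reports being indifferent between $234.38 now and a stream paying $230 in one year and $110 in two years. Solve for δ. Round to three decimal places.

Equating present values: 234.38 = 230δ + 110δ².
Rearranged: 110δ² + 230δ − 234.38 = 0.
δ = (−230 + √(230² + 4·110·234.38)) / (2·110) = (−230 + √156027.20) / 220 ≈ 0.750.

δ ≈ 0.750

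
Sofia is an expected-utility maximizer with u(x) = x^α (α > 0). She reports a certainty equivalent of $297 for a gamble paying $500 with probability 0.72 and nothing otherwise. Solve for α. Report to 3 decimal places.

α ≈ 0.631

The lottery's expected utility is 0.72·u(500) + 0.28·u(0) = 0.72·500^α (since u(0) = 0 for α > 0).
Setting u(297) equal to that: 297^α = 0.72·500^α ⇒ (297/500)^α = 0.72.
Taking logs: α·ln(297/500) = ln(0.72), so α = -0.328504 / -0.520876 ≈ 0.631.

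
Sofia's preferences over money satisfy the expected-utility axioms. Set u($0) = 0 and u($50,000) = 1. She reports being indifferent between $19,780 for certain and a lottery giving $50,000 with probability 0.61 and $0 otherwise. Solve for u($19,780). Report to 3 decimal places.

The indifference gives u($19,780) = 0.61·u($50,000) + 0.39·u($0) = 0.61·1 + 0.39·0 = 0.61.

0.610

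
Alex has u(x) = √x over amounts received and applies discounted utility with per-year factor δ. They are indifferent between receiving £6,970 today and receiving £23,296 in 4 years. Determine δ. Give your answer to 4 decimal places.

The payoff in 4 years is discounted by δ^4, so u(6970) = δ^4·u(23296) and δ^4 = u(6970)/u(23296).
Since u(x) = √x, δ^4 = √(6970/23296) = 0.54699.
So δ = 0.54699^(1/4) ≈ 0.8600.

δ ≈ 0.8600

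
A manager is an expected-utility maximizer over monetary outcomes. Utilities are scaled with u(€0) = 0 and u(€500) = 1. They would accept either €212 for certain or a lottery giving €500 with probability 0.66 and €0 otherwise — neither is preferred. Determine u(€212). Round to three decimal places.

0.660

u(€212) equals the lottery's expected utility: 0.66·1 + 0.34·0 = 0.66.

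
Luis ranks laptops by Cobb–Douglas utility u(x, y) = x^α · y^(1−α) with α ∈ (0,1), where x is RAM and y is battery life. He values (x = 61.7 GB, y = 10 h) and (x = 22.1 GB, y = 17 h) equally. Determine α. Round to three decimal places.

Indifference: 61.7^α · 10^(1−α) = 22.1^α · 17^(1−α).
Taking logs: α·ln 61.7 + (1−α)·ln 10 = α·ln 22.1 + (1−α)·ln 17, i.e. α·1.026706 = (1−α)·0.530628.
So α/(1−α) = (0.530628)/(1.026706) = 0.516826, and α = 0.516826/1.516826 ≈ 0.341.

α ≈ 0.341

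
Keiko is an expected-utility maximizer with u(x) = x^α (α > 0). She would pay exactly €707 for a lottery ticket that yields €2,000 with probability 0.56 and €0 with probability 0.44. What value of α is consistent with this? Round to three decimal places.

The lottery's expected utility is 0.56·u(2000) + 0.44·u(0) = 0.56·2000^α (since u(0) = 0 for α > 0).
Indifference: 707^α = 0.56·2000^α, so (707/2000)^α = 0.56.
α = ln(0.56) / ln(707/2000) = -0.579818/-1.039872 ≈ 0.558.

α ≈ 0.558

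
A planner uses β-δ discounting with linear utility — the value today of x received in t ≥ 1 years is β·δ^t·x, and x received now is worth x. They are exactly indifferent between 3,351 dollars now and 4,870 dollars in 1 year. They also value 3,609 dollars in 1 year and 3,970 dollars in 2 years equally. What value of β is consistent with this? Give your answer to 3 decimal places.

From the later pair, β·δ^1·3609 = β·δ^2·3970; dividing through, δ = 3609/3970 = 0.90907.
Substituting δ into 3351 = β·δ·4870: β = 3351/(4427.161) ≈ 0.757.

β ≈ 0.757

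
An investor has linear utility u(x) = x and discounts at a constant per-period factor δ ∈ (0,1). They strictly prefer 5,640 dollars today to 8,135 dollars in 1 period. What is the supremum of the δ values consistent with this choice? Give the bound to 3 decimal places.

δ < 0.693

The preference means 5640 > δ·8135.
So δ < 5640/8135 = 0.69330.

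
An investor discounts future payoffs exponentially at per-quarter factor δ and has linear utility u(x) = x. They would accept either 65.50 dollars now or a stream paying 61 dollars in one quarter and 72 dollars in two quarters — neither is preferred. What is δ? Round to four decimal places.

δ ≈ 0.6200

Equating present values: 65.50 = 61δ + 72δ².
Rearranged: 72δ² + 61δ − 65.50 = 0.
The positive root is δ = [−61 + √(61² + 4·72·65.50)] / (2·72) = (−61 + 150.283)/144 ≈ 0.6200.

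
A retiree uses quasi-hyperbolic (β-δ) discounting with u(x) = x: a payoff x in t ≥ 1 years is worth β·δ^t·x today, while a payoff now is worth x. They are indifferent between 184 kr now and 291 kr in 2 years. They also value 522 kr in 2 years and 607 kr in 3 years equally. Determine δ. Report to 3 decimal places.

δ ≈ 0.860

From the later pair, β·δ^2·522 = β·δ^3·607; dividing through, δ = 522/607 = 0.85997.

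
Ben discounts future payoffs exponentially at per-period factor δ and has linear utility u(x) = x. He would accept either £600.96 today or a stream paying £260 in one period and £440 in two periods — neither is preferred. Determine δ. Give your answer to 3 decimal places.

δ ≈ 0.910

Present value of the stream is 260·δ + 440·δ². Indifference gives 260δ + 440δ² = 600.96.
Rearranged: 440δ² + 260δ − 600.96 = 0.
The positive root is δ = [−260 + √(260² + 4·440·600.96)] / (2·440) = (−260 + 1060.797)/880 ≈ 0.910.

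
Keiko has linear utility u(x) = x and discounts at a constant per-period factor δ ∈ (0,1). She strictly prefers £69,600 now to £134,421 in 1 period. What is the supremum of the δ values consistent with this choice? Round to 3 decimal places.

Under u(x) = x this choice says 69600 > δ·134421.
Dividing through by 134421 gives δ < 0.51778.

δ < 0.518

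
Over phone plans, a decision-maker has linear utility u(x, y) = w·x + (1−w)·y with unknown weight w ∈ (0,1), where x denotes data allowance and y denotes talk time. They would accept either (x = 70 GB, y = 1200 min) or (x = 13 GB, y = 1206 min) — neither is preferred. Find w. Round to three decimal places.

u(70,1200) = u(13,1206) means w·70 + (1−w)·1200 = w·13 + (1−w)·1206.
Rearranging, 57·w − 6·(1−w) = 0.
Hence w = 6/(57+6) = 6/63 = 0.095.

w = 0.095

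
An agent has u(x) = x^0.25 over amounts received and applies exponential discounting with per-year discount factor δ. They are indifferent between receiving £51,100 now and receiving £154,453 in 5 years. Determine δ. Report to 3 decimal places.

δ ≈ 0.946

Equating discounted utilities: u(51100) = δ^5·u(154453) ⇒ δ^5 = u(51100)/u(154453).
With u(x) = x^0.25: δ^5 = 51100^0.25/154453^0.25 = (51100/154453)^0.25 = 0.75841.
So δ = 0.75841^(1/5) ≈ 0.946.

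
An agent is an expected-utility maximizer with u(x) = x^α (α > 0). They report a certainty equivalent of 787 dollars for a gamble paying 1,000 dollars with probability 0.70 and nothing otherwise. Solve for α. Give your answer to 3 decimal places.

EU(lottery) = 0.70·1000^α + 0.30·0 = 0.70·1000^α.
Setting u(787) equal to that: 787^α = 0.70·1000^α ⇒ (787/1000)^α = 0.70.
Take logs: α = ln 0.70 / ln(787/1000) ≈ 1.48908.

α ≈ 1.489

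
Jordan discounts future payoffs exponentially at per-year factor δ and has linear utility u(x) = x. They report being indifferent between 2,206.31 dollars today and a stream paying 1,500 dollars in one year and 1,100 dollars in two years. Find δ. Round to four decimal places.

Equating present values: 2206.31 = 1500δ + 1100δ².
Rearranged: 1100δ² + 1500δ − 2206.31 = 0.
By the quadratic formula (taking the positive root), δ = (−1500 + √11957764.00) / 2200 ≈ 0.8900.

δ ≈ 0.8900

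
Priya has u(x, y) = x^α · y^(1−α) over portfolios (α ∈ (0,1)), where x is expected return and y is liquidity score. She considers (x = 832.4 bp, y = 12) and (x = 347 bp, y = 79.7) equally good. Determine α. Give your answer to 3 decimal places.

α ≈ 0.684

Indifference: 832.4^α · 12^(1−α) = 347^α · 79.7^(1−α).
Rearrange to (832.4/347)^α = (79.7/12)^(1−α) and take logs: α·0.874988 = (1−α)·1.893363.
So α/(1−α) = (1.893363)/(0.874988) = 2.163873, and α = 2.163873/3.163873 ≈ 0.684.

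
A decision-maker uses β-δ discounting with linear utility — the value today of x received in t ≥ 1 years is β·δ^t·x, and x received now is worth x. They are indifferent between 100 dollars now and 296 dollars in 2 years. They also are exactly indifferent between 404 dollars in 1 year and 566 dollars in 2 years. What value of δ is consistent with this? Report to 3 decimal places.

From the later pair, β·δ^1·404 = β·δ^2·566; dividing through, δ = 404/566 = 0.71378.

δ ≈ 0.714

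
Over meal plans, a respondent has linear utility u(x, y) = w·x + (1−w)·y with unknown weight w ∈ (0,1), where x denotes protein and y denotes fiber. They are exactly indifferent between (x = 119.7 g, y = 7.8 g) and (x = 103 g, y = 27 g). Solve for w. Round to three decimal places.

Indifference: w·119.7 + (1−w)·7.8 = w·103 + (1−w)·27.
Collecting terms: w·16.7 = (1−w)·19.2.
The marginal rate of substitution is 19.2/16.7, so w = 19.2/(16.7+19.2) = 0.535.

w = 0.535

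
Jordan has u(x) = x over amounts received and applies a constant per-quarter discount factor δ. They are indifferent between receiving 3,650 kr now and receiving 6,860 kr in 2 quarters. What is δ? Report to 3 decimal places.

Indifference means u(3650) = δ^2 · u(6860), so δ^2 = u(3650)/u(6860).
With u(x) = x: δ^2 = 3650/6860 = 0.53207.
So δ = 0.53207^(1/2) ≈ 0.729.

δ ≈ 0.729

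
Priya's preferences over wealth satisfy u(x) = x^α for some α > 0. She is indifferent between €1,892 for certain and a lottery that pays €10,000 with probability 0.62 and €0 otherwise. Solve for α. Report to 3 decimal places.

The lottery's expected utility is 0.62·u(10000) + 0.38·u(0) = 0.62·10000^α (since u(0) = 0 for α > 0).
Setting u(1892) equal to that: 1892^α = 0.62·10000^α ⇒ (1892/10000)^α = 0.62.
Take logs: α = ln 0.62 / ln(1892/10000) ≈ 0.28712.

α ≈ 0.287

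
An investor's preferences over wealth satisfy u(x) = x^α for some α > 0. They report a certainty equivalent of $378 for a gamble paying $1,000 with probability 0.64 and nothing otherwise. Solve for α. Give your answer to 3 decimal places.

α ≈ 0.459

Since u(0) = 0, the lottery's EU is 0.64·1000^α.
Equating: 378^α = 0.64·1000^α, i.e. 0.3780^α = 0.64.
Take logs: α = ln 0.64 / ln(378/1000) ≈ 0.45874.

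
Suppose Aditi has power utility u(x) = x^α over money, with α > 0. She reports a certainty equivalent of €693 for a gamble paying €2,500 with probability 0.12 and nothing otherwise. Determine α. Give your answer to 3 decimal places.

α ≈ 1.653

Since u(0) = 0, the lottery's EU is 0.12·2500^α.
Indifference: 693^α = 0.12·2500^α, so (693/2500)^α = 0.12.
Take logs: α = ln 0.12 / ln(693/2500) ≈ 1.65256.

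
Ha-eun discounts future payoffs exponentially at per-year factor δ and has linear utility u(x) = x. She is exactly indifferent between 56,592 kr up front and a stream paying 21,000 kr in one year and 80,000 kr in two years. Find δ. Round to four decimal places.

Present value of the stream is 21000·δ + 80000·δ². Indifference gives 21000δ + 80000δ² = 56592.
That is, 80000δ² + 21000δ − 56592 = 0, a quadratic in δ.
By the quadratic formula (taking the positive root), δ = (−21000 + √18550440000.00) / 160000 ≈ 0.7200.

δ ≈ 0.7200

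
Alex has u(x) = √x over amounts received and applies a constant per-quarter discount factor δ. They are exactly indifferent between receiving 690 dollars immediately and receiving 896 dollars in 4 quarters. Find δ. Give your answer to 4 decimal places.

δ ≈ 0.9679

Equating discounted utilities: u(690) = δ^4·u(896) ⇒ δ^4 = u(690)/u(896).
Since u(x) = √x, δ^4 = √(690/896) = 0.87755.
Hence δ = (0.87755)^(1/4) = 0.967871.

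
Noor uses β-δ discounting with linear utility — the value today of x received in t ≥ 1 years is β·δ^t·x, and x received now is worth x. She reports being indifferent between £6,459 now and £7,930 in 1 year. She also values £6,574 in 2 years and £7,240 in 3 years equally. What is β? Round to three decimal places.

β ≈ 0.897

The second indifference involves only future payoffs, so β cancels: β·δ^2·6574 = β·δ^3·7240, giving δ = 6574/7240 = 0.90801.
Now use the now-vs-future pair: 6459 = β·δ·7930 gives β = 6459/(0.90801·7930) ≈ 0.897.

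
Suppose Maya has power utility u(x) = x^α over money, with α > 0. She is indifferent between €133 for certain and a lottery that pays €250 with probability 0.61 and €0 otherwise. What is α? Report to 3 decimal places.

α ≈ 0.783

EU(lottery) = 0.61·250^α + 0.39·0 = 0.61·250^α.
Indifference: 133^α = 0.61·250^α, so (133/250)^α = 0.61.
α = ln(0.61) / ln(133/250) = -0.494296/-0.631112 ≈ 0.783.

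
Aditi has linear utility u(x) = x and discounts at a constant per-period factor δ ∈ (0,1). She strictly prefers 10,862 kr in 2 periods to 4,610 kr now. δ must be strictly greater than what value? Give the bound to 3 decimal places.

Under u(x) = x this choice says 4610 < δ^2·10862.
Dividing by 10862: δ^2 > 0.42442. Both sides are positive, so the square root keeps the direction.
δ > (4610/10862)^(1/2) ≈ 0.651.

δ > 0.651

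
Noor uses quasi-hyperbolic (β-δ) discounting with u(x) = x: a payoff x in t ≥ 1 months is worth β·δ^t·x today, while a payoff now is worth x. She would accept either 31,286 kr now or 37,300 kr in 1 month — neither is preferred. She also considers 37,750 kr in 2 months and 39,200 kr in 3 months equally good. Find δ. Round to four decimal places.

Both payoffs in the second observation are in the future, so β drops out: δ^2·37750 = δ^3·39200 ⇒ δ = 37750/39200 = 0.96301.

δ ≈ 0.9630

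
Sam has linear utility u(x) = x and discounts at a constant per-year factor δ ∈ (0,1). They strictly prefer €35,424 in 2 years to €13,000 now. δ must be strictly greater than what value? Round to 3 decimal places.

Under u(x) = x this choice says 13000 < δ^2·35424.
Hence δ^2 > 13000/35424 = 0.36698, and x ↦ x^(1/2) is increasing on (0,∞).
δ > 0.36698^(1/2) = 0.606.

δ > 0.606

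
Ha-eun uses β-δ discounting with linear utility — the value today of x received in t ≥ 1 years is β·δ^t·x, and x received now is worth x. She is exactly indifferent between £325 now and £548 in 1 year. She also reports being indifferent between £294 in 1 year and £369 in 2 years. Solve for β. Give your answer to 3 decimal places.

The second indifference involves only future payoffs, so β cancels: β·δ^1·294 = β·δ^2·369, giving δ = 294/369 = 0.79675.
The first indifference: 325 = β·δ·548, so β = 325/(δ·548) = 325/(0.79675·548) ≈ 0.744.

β ≈ 0.744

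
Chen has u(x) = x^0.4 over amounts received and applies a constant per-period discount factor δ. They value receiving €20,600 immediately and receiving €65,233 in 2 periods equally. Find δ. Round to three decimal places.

Equating discounted utilities: u(20600) = δ^2·u(65233) ⇒ δ^2 = u(20600)/u(65233).
Since u(x) = x^0.4, δ^2 = (20600/65233)^0.4 = 0.31579^0.4 = 0.63061.
So δ = 0.63061^(1/2) ≈ 0.794.

δ ≈ 0.794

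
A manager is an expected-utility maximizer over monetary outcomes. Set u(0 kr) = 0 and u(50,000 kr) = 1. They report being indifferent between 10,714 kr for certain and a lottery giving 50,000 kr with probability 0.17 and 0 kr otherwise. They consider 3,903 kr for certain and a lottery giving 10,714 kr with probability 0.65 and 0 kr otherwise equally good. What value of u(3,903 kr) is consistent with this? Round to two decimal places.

0.11

The first gamble pins u(10,714 kr): it must equal 0.17·1 + 0.83·0 = 0.17.
The second indifference gives u(3,903 kr) = 0.65·u(10,714 kr) + 0.35·u(0 kr) = 0.65·0.17 + 0.35·0.00 = 0.1105.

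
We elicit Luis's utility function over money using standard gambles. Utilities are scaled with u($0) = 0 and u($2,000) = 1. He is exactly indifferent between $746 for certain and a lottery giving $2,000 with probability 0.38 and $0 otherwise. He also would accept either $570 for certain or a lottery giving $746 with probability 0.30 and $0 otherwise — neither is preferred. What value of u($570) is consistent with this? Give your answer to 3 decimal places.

0.114

From the first indifference, u($746) = 0.38·u($2,000) + 0.62·u($0) = 0.38·1 + 0.62·0 = 0.38.
The second indifference gives u($570) = 0.30·u($746) + 0.70·u($0) = 0.30·0.38 + 0.70·0.00 = 0.1140.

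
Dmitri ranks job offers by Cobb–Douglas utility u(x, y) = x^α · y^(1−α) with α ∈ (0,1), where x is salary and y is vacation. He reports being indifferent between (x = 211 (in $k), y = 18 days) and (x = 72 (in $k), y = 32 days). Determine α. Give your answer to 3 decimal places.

The Cobb–Douglas utilities coincide, so 211^α·18^(1−α) = 72^α·32^(1−α).
Rearrange to (211/72)^α = (32/18)^(1−α) and take logs: α·1.075192 = (1−α)·0.575364.
Thus α·(1.650556) = 0.575364, so α = 0.575364/1.650556 ≈ 0.349.

α ≈ 0.349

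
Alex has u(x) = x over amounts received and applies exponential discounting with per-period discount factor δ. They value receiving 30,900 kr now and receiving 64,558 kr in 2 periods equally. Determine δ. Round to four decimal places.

Indifference means u(30900) = δ^2 · u(64558), so δ^2 = u(30900)/u(64558).
With u(x) = x: δ^2 = 30900/64558 = 0.47864.
Hence δ = (0.47864)^(1/2) = 0.691838.

δ ≈ 0.6918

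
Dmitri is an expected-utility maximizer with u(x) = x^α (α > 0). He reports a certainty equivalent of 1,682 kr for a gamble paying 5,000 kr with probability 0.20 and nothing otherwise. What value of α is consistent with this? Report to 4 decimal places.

α ≈ 1.4773

The lottery's expected utility is 0.20·u(5000) + 0.80·u(0) = 0.20·5000^α (since u(0) = 0 for α > 0).
Setting u(1682) equal to that: 1682^α = 0.20·5000^α ⇒ (1682/5000)^α = 0.20.
α = ln(0.20) / ln(1682/5000) = -1.6094379/-1.0894544 ≈ 1.4773.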